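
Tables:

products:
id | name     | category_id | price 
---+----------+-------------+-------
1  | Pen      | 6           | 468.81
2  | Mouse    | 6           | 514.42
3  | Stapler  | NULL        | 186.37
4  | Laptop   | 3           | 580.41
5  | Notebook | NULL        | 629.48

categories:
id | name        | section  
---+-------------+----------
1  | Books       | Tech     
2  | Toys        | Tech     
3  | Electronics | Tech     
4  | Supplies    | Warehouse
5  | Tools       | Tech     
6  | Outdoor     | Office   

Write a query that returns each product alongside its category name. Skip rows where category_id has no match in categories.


INNER JOIN keeps only products rows whose category_id matches an id in categories. Walk through each product:
  - product 1 (Pen): category_id=6 -> matches Outdoor
  - product 2 (Mouse): category_id=6 -> matches Outdoor
  - product 3 (Stapler): category_id=NULL, no match -> dropped
  - product 4 (Laptop): category_id=3 -> matches Electronics
  - product 5 (Notebook): category_id=NULL, no match -> dropped
So 2 of 5 rows are dropped.

SQL:
SELECT a.name, b.name AS category
FROM products a
INNER JOIN categories b ON a.category_id = b.id

Result:
name   | category   
-------+------------
Pen    | Outdoor    
Mouse  | Outdoor    
Laptop | Electronics


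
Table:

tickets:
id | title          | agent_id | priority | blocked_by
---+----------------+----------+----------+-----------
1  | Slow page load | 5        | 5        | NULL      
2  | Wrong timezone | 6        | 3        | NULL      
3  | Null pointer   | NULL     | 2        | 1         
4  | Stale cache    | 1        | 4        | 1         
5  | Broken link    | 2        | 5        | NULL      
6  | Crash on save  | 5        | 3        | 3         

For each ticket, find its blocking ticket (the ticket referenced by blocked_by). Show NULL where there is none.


This is a self-join: tickets is joined to a second copy of itself, matching each row's blocked_by to another row's id. Use LEFT JOIN so rows with blocked_by=NULL are kept.
  - ticket 1 (Slow page load): blocked_by=NULL -> NULL
  - ticket 2 (Wrong timezone): blocked_by=NULL -> NULL
  - ticket 3 (Null pointer): blocked_by=1 -> Slow page load
  - ticket 4 (Stale cache): blocked_by=1 -> Slow page load
  - ticket 5 (Broken link): blocked_by=NULL -> NULL
  - ticket 6 (Crash on save): blocked_by=3 -> Null pointer

SQL:
SELECT a.title AS item, b.title AS blocked_by
FROM tickets a
LEFT JOIN tickets b ON a.blocked_by = b.id

Result:
item           | blocked_by    
---------------+---------------
Slow page load | NULL          
Wrong timezone | NULL          
Null pointer   | Slow page load
Stale cache    | Slow page load
Broken link    | NULL          
Crash on save  | Null pointer  


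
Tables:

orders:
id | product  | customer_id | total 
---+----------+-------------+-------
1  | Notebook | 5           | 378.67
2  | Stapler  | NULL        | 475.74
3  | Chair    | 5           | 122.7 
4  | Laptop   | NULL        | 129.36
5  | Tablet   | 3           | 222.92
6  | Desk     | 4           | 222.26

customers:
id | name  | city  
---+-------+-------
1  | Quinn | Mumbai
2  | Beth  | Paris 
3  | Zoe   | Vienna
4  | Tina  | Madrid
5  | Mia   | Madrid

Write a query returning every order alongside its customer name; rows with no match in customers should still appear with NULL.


LEFT JOIN keeps every row from orders (the left table); where customer_id has no match in customers, the customer columns become NULL. Walk through each order:
  - order 1 (Notebook): customer_id=5 -> matches Mia
  - order 2 (Stapler): customer_id=NULL, no match -> kept with NULL
  - order 3 (Chair): customer_id=5 -> matches Mia
  - order 4 (Laptop): customer_id=NULL, no match -> kept with NULL
  - order 5 (Tablet): customer_id=3 -> matches Zoe
  - order 6 (Desk): customer_id=4 -> matches Tina
All 6 rows appear; 2 have NULL customer.

SQL:
SELECT a.product, b.name AS customer
FROM orders a
LEFT JOIN customers b ON a.customer_id = b.id

Result:
product  | customer
---------+---------
Notebook | Mia     
Stapler  | NULL    
Chair    | Mia     
Laptop   | NULL    
Tablet   | Zoe     
Desk     | Tina    


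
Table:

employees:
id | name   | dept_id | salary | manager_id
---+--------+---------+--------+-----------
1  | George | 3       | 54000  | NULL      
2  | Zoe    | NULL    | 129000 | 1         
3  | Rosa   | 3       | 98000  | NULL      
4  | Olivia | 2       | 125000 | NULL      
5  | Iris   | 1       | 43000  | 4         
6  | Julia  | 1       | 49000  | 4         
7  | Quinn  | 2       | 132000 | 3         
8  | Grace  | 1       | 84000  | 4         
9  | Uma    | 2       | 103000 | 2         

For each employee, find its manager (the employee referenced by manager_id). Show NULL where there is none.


This is a self-join: employees is joined to a second copy of itself, matching each row's manager_id to another row's id. Use LEFT JOIN so rows with manager_id=NULL are kept.
  - employee 1 (George): manager_id=NULL -> NULL
  - employee 2 (Zoe): manager_id=1 -> George
  - employee 3 (Rosa): manager_id=NULL -> NULL
  - employee 4 (Olivia): manager_id=NULL -> NULL
  - employee 5 (Iris): manager_id=4 -> Olivia
  - employee 6 (Julia): manager_id=4 -> Olivia
  - employee 7 (Quinn): manager_id=3 -> Rosa
  - employee 8 (Grace): manager_id=4 -> Olivia
  - employee 9 (Uma): manager_id=2 -> Zoe

SQL:
SELECT a.name AS item, b.name AS manager
FROM employees a
LEFT JOIN employees b ON a.manager_id = b.id

Result:
item   | manager
-------+--------
George | NULL   
Zoe    | George 
Rosa   | NULL   
Olivia | NULL   
Iris   | Olivia 
Julia  | Olivia 
Quinn  | Rosa   
Grace  | Olivia 
Uma    | Zoe    


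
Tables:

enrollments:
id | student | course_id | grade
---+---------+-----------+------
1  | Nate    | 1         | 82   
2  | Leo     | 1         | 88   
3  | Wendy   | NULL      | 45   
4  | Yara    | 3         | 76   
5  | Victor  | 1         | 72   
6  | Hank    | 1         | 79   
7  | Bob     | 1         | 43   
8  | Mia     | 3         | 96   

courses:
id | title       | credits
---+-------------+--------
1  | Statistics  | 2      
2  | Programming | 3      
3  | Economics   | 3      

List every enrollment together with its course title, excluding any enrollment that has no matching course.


INNER JOIN keeps only enrollments rows whose course_id matches an id in courses. Walk through each enrollment:
  - enrollment 1 (Nate): course_id=1 -> matches Statistics
  - enrollment 2 (Leo): course_id=1 -> matches Statistics
  - enrollment 3 (Wendy): course_id=NULL, no match -> dropped
  - enrollment 4 (Yara): course_id=3 -> matches Economics
  - enrollment 5 (Victor): course_id=1 -> matches Statistics
  - enrollment 6 (Hank): course_id=1 -> matches Statistics
  - enrollment 7 (Bob): course_id=1 -> matches Statistics
  - enrollment 8 (Mia): course_id=3 -> matches Economics
So 1 of 8 rows is dropped.

SQL:
SELECT a.student, b.title AS course
FROM enrollments a
INNER JOIN courses b ON a.course_id = b.id

Result:
student | course    
--------+-----------
Nate    | Statistics
Leo     | Statistics
Yara    | Economics 
Victor  | Statistics
Hank    | Statistics
Bob     | Statistics
Mia     | Economics 


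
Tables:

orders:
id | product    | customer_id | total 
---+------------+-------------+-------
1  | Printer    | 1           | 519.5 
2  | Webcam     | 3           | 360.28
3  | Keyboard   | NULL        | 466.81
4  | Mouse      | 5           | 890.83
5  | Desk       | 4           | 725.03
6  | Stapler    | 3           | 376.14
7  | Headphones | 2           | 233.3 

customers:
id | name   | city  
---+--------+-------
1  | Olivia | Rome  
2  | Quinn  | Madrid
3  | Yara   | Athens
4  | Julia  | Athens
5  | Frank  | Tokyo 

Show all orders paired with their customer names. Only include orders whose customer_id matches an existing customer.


INNER JOIN keeps only orders rows whose customer_id matches an id in customers. Walk through each order:
  - order 1 (Printer): customer_id=1 -> matches Olivia
  - order 2 (Webcam): customer_id=3 -> matches Yara
  - order 3 (Keyboard): customer_id=NULL, no match -> dropped
  - order 4 (Mouse): customer_id=5 -> matches Frank
  - order 5 (Desk): customer_id=4 -> matches Julia
  - order 6 (Stapler): customer_id=3 -> matches Yara
  - order 7 (Headphones): customer_id=2 -> matches Quinn
So 1 of 7 rows is dropped.

SQL:
SELECT a.product, b.name AS customer
FROM orders a
INNER JOIN customers b ON a.customer_id = b.id

Result:
product    | customer
-----------+---------
Printer    | Olivia  
Webcam     | Yara    
Mouse      | Frank   
Desk       | Julia   
Stapler    | Yara    
Headphones | Quinn   


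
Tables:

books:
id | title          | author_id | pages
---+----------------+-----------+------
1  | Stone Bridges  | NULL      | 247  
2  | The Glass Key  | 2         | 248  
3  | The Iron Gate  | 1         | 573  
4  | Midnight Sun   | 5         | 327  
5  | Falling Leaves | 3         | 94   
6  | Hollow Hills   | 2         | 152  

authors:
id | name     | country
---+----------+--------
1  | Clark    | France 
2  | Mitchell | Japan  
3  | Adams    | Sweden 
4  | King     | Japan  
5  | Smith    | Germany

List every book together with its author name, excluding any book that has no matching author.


INNER JOIN keeps only books rows whose author_id matches an id in authors. Walk through each book:
  - book 1 (Stone Bridges): author_id=NULL, no match -> dropped
  - book 2 (The Glass Key): author_id=2 -> matches Mitchell
  - book 3 (The Iron Gate): author_id=1 -> matches Clark
  - book 4 (Midnight Sun): author_id=5 -> matches Smith
  - book 5 (Falling Leaves): author_id=3 -> matches Adams
  - book 6 (Hollow Hills): author_id=2 -> matches Mitchell
So 1 of 6 rows is dropped.

SQL:
SELECT a.title, b.name AS author
FROM books a
INNER JOIN authors b ON a.author_id = b.id

Result:
title          | author  
---------------+---------
The Glass Key  | Mitchell
The Iron Gate  | Clark   
Midnight Sun   | Smith   
Falling Leaves | Adams   
Hollow Hills   | Mitchell


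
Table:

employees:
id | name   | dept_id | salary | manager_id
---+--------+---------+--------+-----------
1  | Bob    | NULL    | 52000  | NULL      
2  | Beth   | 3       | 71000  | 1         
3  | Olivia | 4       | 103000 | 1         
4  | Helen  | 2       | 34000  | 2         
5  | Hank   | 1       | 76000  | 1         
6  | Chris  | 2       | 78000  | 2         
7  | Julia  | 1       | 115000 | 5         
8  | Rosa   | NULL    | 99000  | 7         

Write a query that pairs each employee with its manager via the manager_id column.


This is a self-join: employees is joined to a second copy of itself, matching each row's manager_id to another row's id. Use LEFT JOIN so rows with manager_id=NULL are kept.
  - employee 1 (Bob): manager_id=NULL -> NULL
  - employee 2 (Beth): manager_id=1 -> Bob
  - employee 3 (Olivia): manager_id=1 -> Bob
  - employee 4 (Helen): manager_id=2 -> Beth
  - employee 5 (Hank): manager_id=1 -> Bob
  - employee 6 (Chris): manager_id=2 -> Beth
  - employee 7 (Julia): manager_id=5 -> Hank
  - employee 8 (Rosa): manager_id=7 -> Julia

SQL:
SELECT a.name AS item, b.name AS manager
FROM employees a
LEFT JOIN employees b ON a.manager_id = b.id

Result:
item   | manager
-------+--------
Bob    | NULL   
Beth   | Bob    
Olivia | Bob    
Helen  | Beth   
Hank   | Bob    
Chris  | Beth   
Julia  | Hank   
Rosa   | Julia  


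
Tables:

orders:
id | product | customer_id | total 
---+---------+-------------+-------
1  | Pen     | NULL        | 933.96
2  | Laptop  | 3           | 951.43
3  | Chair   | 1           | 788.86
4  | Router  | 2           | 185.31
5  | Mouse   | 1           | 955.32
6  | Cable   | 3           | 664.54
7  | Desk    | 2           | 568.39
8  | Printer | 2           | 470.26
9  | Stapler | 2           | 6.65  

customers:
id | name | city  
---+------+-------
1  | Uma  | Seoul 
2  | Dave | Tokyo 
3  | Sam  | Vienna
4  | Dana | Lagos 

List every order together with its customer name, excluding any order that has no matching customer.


INNER JOIN keeps only orders rows whose customer_id matches an id in customers. Walk through each order:
  - order 1 (Pen): customer_id=NULL, no match -> dropped
  - order 2 (Laptop): customer_id=3 -> matches Sam
  - order 3 (Chair): customer_id=1 -> matches Uma
  - order 4 (Router): customer_id=2 -> matches Dave
  - order 5 (Mouse): customer_id=1 -> matches Uma
  - order 6 (Cable): customer_id=3 -> matches Sam
  - order 7 (Desk): customer_id=2 -> matches Dave
  - order 8 (Printer): customer_id=2 -> matches Dave
  - order 9 (Stapler): customer_id=2 -> matches Dave
So 1 of 9 rows is dropped.

SQL:
SELECT a.product, b.name AS customer
FROM orders a
INNER JOIN customers b ON a.customer_id = b.id

Result:
product | customer
--------+---------
Laptop  | Sam     
Chair   | Uma     
Router  | Dave    
Mouse   | Uma     
Cable   | Sam     
Desk    | Dave    
Printer | Dave    
Stapler | Dave    


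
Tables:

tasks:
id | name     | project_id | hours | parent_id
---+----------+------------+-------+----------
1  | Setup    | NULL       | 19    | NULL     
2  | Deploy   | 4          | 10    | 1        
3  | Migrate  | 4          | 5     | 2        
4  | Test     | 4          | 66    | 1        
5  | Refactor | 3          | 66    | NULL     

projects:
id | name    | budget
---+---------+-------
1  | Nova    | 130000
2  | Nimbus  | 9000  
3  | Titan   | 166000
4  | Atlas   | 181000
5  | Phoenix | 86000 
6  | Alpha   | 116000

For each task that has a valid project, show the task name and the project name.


INNER JOIN keeps only tasks rows whose project_id matches an id in projects. Walk through each task:
  - task 1 (Setup): project_id=NULL, no match -> dropped
  - task 2 (Deploy): project_id=4 -> matches Atlas
  - task 3 (Migrate): project_id=4 -> matches Atlas
  - task 4 (Test): project_id=4 -> matches Atlas
  - task 5 (Refactor): project_id=3 -> matches Titan
So 1 of 5 rows is dropped.

SQL:
SELECT a.name, b.name AS project
FROM tasks a
INNER JOIN projects b ON a.project_id = b.id

Result:
name     | project
---------+--------
Deploy   | Atlas  
Migrate  | Atlas  
Test     | Atlas  
Refactor | Titan  


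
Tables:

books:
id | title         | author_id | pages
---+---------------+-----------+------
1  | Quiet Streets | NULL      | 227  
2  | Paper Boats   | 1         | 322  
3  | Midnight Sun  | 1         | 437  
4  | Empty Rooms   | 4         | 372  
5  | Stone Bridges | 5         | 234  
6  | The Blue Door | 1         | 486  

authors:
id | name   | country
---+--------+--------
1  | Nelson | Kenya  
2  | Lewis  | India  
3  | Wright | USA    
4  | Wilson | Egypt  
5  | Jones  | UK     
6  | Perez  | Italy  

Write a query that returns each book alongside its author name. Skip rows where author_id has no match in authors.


INNER JOIN keeps only books rows whose author_id matches an id in authors. Walk through each book:
  - book 1 (Quiet Streets): author_id=NULL, no match -> dropped
  - book 2 (Paper Boats): author_id=1 -> matches Nelson
  - book 3 (Midnight Sun): author_id=1 -> matches Nelson
  - book 4 (Empty Rooms): author_id=4 -> matches Wilson
  - book 5 (Stone Bridges): author_id=5 -> matches Jones
  - book 6 (The Blue Door): author_id=1 -> matches Nelson
So 1 of 6 rows is dropped.

SQL:
SELECT a.title, b.name AS author
FROM books a
INNER JOIN authors b ON a.author_id = b.id

Result:
title         | author
--------------+-------
Paper Boats   | Nelson
Midnight Sun  | Nelson
Empty Rooms   | Wilson
Stone Bridges | Jones 
The Blue Door | Nelson


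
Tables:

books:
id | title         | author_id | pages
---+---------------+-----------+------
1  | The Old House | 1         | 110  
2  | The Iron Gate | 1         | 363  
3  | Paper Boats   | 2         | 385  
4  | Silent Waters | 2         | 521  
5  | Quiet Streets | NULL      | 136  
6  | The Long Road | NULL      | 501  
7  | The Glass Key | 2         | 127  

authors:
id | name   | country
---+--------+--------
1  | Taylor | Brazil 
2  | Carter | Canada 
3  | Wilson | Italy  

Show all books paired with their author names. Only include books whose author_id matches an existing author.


INNER JOIN keeps only books rows whose author_id matches an id in authors. Walk through each book:
  - book 1 (The Old House): author_id=1 -> matches Taylor
  - book 2 (The Iron Gate): author_id=1 -> matches Taylor
  - book 3 (Paper Boats): author_id=2 -> matches Carter
  - book 4 (Silent Waters): author_id=2 -> matches Carter
  - book 5 (Quiet Streets): author_id=NULL, no match -> dropped
  - book 6 (The Long Road): author_id=NULL, no match -> dropped
  - book 7 (The Glass Key): author_id=2 -> matches Carter
So 2 of 7 rows are dropped.

SQL:
SELECT a.title, b.name AS author
FROM books a
INNER JOIN authors b ON a.author_id = b.id

Result:
title         | author
--------------+-------
The Old House | Taylor
The Iron Gate | Taylor
Paper Boats   | Carter
Silent Waters | Carter
The Glass Key | Carter


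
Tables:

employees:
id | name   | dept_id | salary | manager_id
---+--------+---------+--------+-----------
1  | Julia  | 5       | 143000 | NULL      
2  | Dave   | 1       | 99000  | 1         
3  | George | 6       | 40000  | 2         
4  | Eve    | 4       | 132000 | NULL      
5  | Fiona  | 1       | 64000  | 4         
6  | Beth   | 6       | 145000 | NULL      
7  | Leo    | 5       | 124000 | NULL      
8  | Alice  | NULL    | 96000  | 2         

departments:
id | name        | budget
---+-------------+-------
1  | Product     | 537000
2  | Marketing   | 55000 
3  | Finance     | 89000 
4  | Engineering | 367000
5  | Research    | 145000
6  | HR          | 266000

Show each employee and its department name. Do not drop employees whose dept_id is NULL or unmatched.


LEFT JOIN keeps every row from employees (the left table); where dept_id has no match in departments, the department columns become NULL. Walk through each employee:
  - employee 1 (Julia): dept_id=5 -> matches Research
  - employee 2 (Dave): dept_id=1 -> matches Product
  - employee 3 (George): dept_id=6 -> matches HR
  - employee 4 (Eve): dept_id=4 -> matches Engineering
  - employee 5 (Fiona): dept_id=1 -> matches Product
  - employee 6 (Beth): dept_id=6 -> matches HR
  - employee 7 (Leo): dept_id=5 -> matches Research
  - employee 8 (Alice): dept_id=NULL, no match -> kept with NULL
All 8 rows appear; 1 has NULL department.

SQL:
SELECT a.name, b.name AS department
FROM employees a
LEFT JOIN departments b ON a.dept_id = b.id

Result:
name   | department 
-------+------------
Julia  | Research   
Dave   | Product    
George | HR         
Eve    | Engineering
Fiona  | Product    
Beth   | HR         
Leo    | Research   
Alice  | NULL       


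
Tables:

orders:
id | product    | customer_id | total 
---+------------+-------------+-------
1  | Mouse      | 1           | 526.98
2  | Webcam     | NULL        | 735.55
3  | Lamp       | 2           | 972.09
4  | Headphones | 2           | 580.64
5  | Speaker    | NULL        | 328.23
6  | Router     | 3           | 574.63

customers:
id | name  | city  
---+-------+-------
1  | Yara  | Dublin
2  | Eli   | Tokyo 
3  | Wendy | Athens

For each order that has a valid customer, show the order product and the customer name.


INNER JOIN keeps only orders rows whose customer_id matches an id in customers. Walk through each order:
  - order 1 (Mouse): customer_id=1 -> matches Yara
  - order 2 (Webcam): customer_id=NULL, no match -> dropped
  - order 3 (Lamp): customer_id=2 -> matches Eli
  - order 4 (Headphones): customer_id=2 -> matches Eli
  - order 5 (Speaker): customer_id=NULL, no match -> dropped
  - order 6 (Router): customer_id=3 -> matches Wendy
So 2 of 6 rows are dropped.

SQL:
SELECT a.product, b.name AS customer
FROM orders a
INNER JOIN customers b ON a.customer_id = b.id

Result:
product    | customer
-----------+---------
Mouse      | Yara    
Lamp       | Eli     
Headphones | Eli     
Router     | Wendy   


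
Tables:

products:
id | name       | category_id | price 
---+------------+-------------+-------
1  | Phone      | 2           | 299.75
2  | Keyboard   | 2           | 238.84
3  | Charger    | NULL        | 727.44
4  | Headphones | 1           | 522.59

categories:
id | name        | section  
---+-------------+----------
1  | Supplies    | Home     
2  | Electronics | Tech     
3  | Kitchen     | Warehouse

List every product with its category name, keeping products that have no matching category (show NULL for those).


LEFT JOIN keeps every row from products (the left table); where category_id has no match in categories, the category columns become NULL. Walk through each product:
  - product 1 (Phone): category_id=2 -> matches Electronics
  - product 2 (Keyboard): category_id=2 -> matches Electronics
  - product 3 (Charger): category_id=NULL, no match -> kept with NULL
  - product 4 (Headphones): category_id=1 -> matches Supplies
All 4 rows appear; 1 has NULL category.

SQL:
SELECT a.name, b.name AS category
FROM products a
LEFT JOIN categories b ON a.category_id = b.id

Result:
name       | category   
-----------+------------
Phone      | Electronics
Keyboard   | Electronics
Charger    | NULL       
Headphones | Supplies   


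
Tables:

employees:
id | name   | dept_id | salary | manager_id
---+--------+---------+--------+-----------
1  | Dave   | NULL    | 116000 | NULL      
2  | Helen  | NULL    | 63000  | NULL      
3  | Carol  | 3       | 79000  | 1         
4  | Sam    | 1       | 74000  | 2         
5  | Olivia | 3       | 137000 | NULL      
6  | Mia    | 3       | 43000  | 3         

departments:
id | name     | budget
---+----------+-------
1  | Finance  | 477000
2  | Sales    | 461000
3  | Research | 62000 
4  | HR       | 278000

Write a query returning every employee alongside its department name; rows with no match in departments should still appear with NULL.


LEFT JOIN keeps every row from employees (the left table); where dept_id has no match in departments, the department columns become NULL. Walk through each employee:
  - employee 1 (Dave): dept_id=NULL, no match -> kept with NULL
  - employee 2 (Helen): dept_id=NULL, no match -> kept with NULL
  - employee 3 (Carol): dept_id=3 -> matches Research
  - employee 4 (Sam): dept_id=1 -> matches Finance
  - employee 5 (Olivia): dept_id=3 -> matches Research
  - employee 6 (Mia): dept_id=3 -> matches Research
All 6 rows appear; 2 have NULL department.

SQL:
SELECT a.name, b.name AS department
FROM employees a
LEFT JOIN departments b ON a.dept_id = b.id

Result:
name   | department
-------+-----------
Dave   | NULL      
Helen  | NULL      
Carol  | Research  
Sam    | Finance   
Olivia | Research  
Mia    | Research  


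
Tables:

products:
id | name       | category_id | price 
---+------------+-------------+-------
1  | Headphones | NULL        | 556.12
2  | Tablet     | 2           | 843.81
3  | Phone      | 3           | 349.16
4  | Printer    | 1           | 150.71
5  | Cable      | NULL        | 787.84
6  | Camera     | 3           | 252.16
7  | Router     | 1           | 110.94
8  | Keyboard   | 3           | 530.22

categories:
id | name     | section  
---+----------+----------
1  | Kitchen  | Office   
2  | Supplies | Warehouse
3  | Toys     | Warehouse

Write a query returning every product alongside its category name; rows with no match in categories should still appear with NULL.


LEFT JOIN keeps every row from products (the left table); where category_id has no match in categories, the category columns become NULL. Walk through each product:
  - product 1 (Headphones): category_id=NULL, no match -> kept with NULL
  - product 2 (Tablet): category_id=2 -> matches Supplies
  - product 3 (Phone): category_id=3 -> matches Toys
  - product 4 (Printer): category_id=1 -> matches Kitchen
  - product 5 (Cable): category_id=NULL, no match -> kept with NULL
  - product 6 (Camera): category_id=3 -> matches Toys
  - product 7 (Router): category_id=1 -> matches Kitchen
  - product 8 (Keyboard): category_id=3 -> matches Toys
All 8 rows appear; 2 have NULL category.

SQL:
SELECT a.name, b.name AS category
FROM products a
LEFT JOIN categories b ON a.category_id = b.id

Result:
name       | category
-----------+---------
Headphones | NULL    
Tablet     | Supplies
Phone      | Toys    
Printer    | Kitchen 
Cable      | NULL    
Camera     | Toys    
Router     | Kitchen 
Keyboard   | Toys    


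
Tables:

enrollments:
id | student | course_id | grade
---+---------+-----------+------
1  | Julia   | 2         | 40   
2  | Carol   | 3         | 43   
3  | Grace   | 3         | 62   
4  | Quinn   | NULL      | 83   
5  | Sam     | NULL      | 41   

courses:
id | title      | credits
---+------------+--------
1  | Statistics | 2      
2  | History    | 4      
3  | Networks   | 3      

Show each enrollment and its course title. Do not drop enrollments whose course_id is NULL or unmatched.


LEFT JOIN keeps every row from enrollments (the left table); where course_id has no match in courses, the course columns become NULL. Walk through each enrollment:
  - enrollment 1 (Julia): course_id=2 -> matches History
  - enrollment 2 (Carol): course_id=3 -> matches Networks
  - enrollment 3 (Grace): course_id=3 -> matches Networks
  - enrollment 4 (Quinn): course_id=NULL, no match -> kept with NULL
  - enrollment 5 (Sam): course_id=NULL, no match -> kept with NULL
All 5 rows appear; 2 have NULL course.

SQL:
SELECT a.student, b.title AS course
FROM enrollments a
LEFT JOIN courses b ON a.course_id = b.id

Result:
student | course  
--------+---------
Julia   | History 
Carol   | Networks
Grace   | Networks
Quinn   | NULL    
Sam     | NULL    


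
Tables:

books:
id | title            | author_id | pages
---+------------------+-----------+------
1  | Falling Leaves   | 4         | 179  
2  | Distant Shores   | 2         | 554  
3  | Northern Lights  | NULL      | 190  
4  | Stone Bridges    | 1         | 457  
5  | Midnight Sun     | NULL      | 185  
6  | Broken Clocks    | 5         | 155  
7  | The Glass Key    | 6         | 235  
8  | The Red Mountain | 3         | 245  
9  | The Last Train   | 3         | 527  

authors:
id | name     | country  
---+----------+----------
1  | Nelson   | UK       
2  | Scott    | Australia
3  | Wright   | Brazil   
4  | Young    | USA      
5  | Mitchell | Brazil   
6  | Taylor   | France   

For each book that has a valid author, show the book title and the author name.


INNER JOIN keeps only books rows whose author_id matches an id in authors. Walk through each book:
  - book 1 (Falling Leaves): author_id=4 -> matches Young
  - book 2 (Distant Shores): author_id=2 -> matches Scott
  - book 3 (Northern Lights): author_id=NULL, no match -> dropped
  - book 4 (Stone Bridges): author_id=1 -> matches Nelson
  - book 5 (Midnight Sun): author_id=NULL, no match -> dropped
  - book 6 (Broken Clocks): author_id=5 -> matches Mitchell
  - book 7 (The Glass Key): author_id=6 -> matches Taylor
  - book 8 (The Red Mountain): author_id=3 -> matches Wright
  - book 9 (The Last Train): author_id=3 -> matches Wright
So 2 of 9 rows are dropped.

SQL:
SELECT a.title, b.name AS author
FROM books a
INNER JOIN authors b ON a.author_id = b.id

Result:
title            | author  
-----------------+---------
Falling Leaves   | Young   
Distant Shores   | Scott   
Stone Bridges    | Nelson  
Broken Clocks    | Mitchell
The Glass Key    | Taylor  
The Red Mountain | Wright  
The Last Train   | Wright  


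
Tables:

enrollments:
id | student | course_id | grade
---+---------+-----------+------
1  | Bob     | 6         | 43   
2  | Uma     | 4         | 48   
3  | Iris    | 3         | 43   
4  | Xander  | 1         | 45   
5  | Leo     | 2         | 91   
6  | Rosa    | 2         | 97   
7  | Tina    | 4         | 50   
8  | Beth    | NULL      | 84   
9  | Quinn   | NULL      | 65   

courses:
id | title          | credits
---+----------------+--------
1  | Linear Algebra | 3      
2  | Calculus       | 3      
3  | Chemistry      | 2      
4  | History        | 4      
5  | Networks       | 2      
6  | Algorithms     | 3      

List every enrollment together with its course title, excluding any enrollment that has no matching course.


INNER JOIN keeps only enrollments rows whose course_id matches an id in courses. Walk through each enrollment:
  - enrollment 1 (Bob): course_id=6 -> matches Algorithms
  - enrollment 2 (Uma): course_id=4 -> matches History
  - enrollment 3 (Iris): course_id=3 -> matches Chemistry
  - enrollment 4 (Xander): course_id=1 -> matches Linear Algebra
  - enrollment 5 (Leo): course_id=2 -> matches Calculus
  - enrollment 6 (Rosa): course_id=2 -> matches Calculus
  - enrollment 7 (Tina): course_id=4 -> matches History
  - enrollment 8 (Beth): course_id=NULL, no match -> dropped
  - enrollment 9 (Quinn): course_id=NULL, no match -> dropped
So 2 of 9 rows are dropped.

SQL:
SELECT a.student, b.title AS course
FROM enrollments a
INNER JOIN courses b ON a.course_id = b.id

Result:
student | course        
--------+---------------
Bob     | Algorithms    
Uma     | History       
Iris    | Chemistry     
Xander  | Linear Algebra
Leo     | Calculus      
Rosa    | Calculus      
Tina    | History       


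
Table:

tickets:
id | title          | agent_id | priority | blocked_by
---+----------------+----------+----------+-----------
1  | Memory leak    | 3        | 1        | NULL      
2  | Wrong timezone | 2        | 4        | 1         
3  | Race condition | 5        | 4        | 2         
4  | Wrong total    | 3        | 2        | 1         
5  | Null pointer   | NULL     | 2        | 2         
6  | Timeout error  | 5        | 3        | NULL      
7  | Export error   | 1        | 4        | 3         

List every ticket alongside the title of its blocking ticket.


This is a self-join: tickets is joined to a second copy of itself, matching each row's blocked_by to another row's id. Use LEFT JOIN so rows with blocked_by=NULL are kept.
  - ticket 1 (Memory leak): blocked_by=NULL -> NULL
  - ticket 2 (Wrong timezone): blocked_by=1 -> Memory leak
  - ticket 3 (Race condition): blocked_by=2 -> Wrong timezone
  - ticket 4 (Wrong total): blocked_by=1 -> Memory leak
  - ticket 5 (Null pointer): blocked_by=2 -> Wrong timezone
  - ticket 6 (Timeout error): blocked_by=NULL -> NULL
  - ticket 7 (Export error): blocked_by=3 -> Race condition

SQL:
SELECT a.title AS item, b.title AS blocked_by
FROM tickets a
LEFT JOIN tickets b ON a.blocked_by = b.id

Result:
item           | blocked_by    
---------------+---------------
Memory leak    | NULL          
Wrong timezone | Memory leak   
Race condition | Wrong timezone
Wrong total    | Memory leak   
Null pointer   | Wrong timezone
Timeout error  | NULL          
Export error   | Race condition


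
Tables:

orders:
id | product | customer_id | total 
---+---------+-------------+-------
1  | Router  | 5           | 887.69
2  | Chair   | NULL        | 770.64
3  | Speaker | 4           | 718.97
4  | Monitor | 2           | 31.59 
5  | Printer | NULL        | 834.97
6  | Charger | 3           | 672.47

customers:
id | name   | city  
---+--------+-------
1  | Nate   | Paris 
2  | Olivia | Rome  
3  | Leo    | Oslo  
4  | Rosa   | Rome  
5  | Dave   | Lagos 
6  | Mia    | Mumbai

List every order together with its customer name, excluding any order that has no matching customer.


INNER JOIN keeps only orders rows whose customer_id matches an id in customers. Walk through each order:
  - order 1 (Router): customer_id=5 -> matches Dave
  - order 2 (Chair): customer_id=NULL, no match -> dropped
  - order 3 (Speaker): customer_id=4 -> matches Rosa
  - order 4 (Monitor): customer_id=2 -> matches Olivia
  - order 5 (Printer): customer_id=NULL, no match -> dropped
  - order 6 (Charger): customer_id=3 -> matches Leo
So 2 of 6 rows are dropped.

SQL:
SELECT a.product, b.name AS customer
FROM orders a
INNER JOIN customers b ON a.customer_id = b.id

Result:
product | customer
--------+---------
Router  | Dave    
Speaker | Rosa    
Monitor | Olivia  
Charger | Leo     


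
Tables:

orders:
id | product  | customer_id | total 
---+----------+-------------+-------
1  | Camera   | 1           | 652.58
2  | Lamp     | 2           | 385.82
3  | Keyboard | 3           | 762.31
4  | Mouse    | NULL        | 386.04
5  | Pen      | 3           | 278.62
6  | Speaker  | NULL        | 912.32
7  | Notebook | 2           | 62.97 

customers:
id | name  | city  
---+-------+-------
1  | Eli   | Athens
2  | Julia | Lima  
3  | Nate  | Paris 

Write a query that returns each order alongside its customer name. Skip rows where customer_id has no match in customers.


INNER JOIN keeps only orders rows whose customer_id matches an id in customers. Walk through each order:
  - order 1 (Camera): customer_id=1 -> matches Eli
  - order 2 (Lamp): customer_id=2 -> matches Julia
  - order 3 (Keyboard): customer_id=3 -> matches Nate
  - order 4 (Mouse): customer_id=NULL, no match -> dropped
  - order 5 (Pen): customer_id=3 -> matches Nate
  - order 6 (Speaker): customer_id=NULL, no match -> dropped
  - order 7 (Notebook): customer_id=2 -> matches Julia
So 2 of 7 rows are dropped.

SQL:
SELECT a.product, b.name AS customer
FROM orders a
INNER JOIN customers b ON a.customer_id = b.id

Result:
product  | customer
---------+---------
Camera   | Eli     
Lamp     | Julia   
Keyboard | Nate    
Pen      | Nate    
Notebook | Julia   


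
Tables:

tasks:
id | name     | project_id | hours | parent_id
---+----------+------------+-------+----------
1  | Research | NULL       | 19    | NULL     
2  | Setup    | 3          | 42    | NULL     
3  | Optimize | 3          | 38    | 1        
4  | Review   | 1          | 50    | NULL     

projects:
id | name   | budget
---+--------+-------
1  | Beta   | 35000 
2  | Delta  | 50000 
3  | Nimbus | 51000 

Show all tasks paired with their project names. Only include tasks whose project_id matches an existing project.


INNER JOIN keeps only tasks rows whose project_id matches an id in projects. Walk through each task:
  - task 1 (Research): project_id=NULL, no match -> dropped
  - task 2 (Setup): project_id=3 -> matches Nimbus
  - task 3 (Optimize): project_id=3 -> matches Nimbus
  - task 4 (Review): project_id=1 -> matches Beta
So 1 of 4 rows is dropped.

SQL:
SELECT a.name, b.name AS project
FROM tasks a
INNER JOIN projects b ON a.project_id = b.id

Result:
name     | project
---------+--------
Setup    | Nimbus 
Optimize | Nimbus 
Review   | Beta   


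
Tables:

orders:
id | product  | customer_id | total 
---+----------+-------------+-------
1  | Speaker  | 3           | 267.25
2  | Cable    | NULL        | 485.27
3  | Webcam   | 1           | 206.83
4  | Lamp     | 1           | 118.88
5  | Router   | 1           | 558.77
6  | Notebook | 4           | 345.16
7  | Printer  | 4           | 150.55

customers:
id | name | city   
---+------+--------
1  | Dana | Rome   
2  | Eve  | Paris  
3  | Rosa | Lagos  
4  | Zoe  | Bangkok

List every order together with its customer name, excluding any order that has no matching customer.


INNER JOIN keeps only orders rows whose customer_id matches an id in customers. Walk through each order:
  - order 1 (Speaker): customer_id=3 -> matches Rosa
  - order 2 (Cable): customer_id=NULL, no match -> dropped
  - order 3 (Webcam): customer_id=1 -> matches Dana
  - order 4 (Lamp): customer_id=1 -> matches Dana
  - order 5 (Router): customer_id=1 -> matches Dana
  - order 6 (Notebook): customer_id=4 -> matches Zoe
  - order 7 (Printer): customer_id=4 -> matches Zoe
So 1 of 7 rows is dropped.

SQL:
SELECT a.product, b.name AS customer
FROM orders a
INNER JOIN customers b ON a.customer_id = b.id

Result:
product  | customer
---------+---------
Speaker  | Rosa    
Webcam   | Dana    
Lamp     | Dana    
Router   | Dana    
Notebook | Zoe     
Printer  | Zoe     


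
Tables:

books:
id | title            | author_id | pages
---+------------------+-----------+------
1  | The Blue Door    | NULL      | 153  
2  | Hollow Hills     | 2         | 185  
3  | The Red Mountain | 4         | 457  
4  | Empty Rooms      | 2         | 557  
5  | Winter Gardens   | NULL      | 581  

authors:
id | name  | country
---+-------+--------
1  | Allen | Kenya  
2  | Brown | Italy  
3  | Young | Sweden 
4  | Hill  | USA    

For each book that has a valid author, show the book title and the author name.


INNER JOIN keeps only books rows whose author_id matches an id in authors. Walk through each book:
  - book 1 (The Blue Door): author_id=NULL, no match -> dropped
  - book 2 (Hollow Hills): author_id=2 -> matches Brown
  - book 3 (The Red Mountain): author_id=4 -> matches Hill
  - book 4 (Empty Rooms): author_id=2 -> matches Brown
  - book 5 (Winter Gardens): author_id=NULL, no match -> dropped
So 2 of 5 rows are dropped.

SQL:
SELECT a.title, b.name AS author
FROM books a
INNER JOIN authors b ON a.author_id = b.id

Result:
title            | author
-----------------+-------
Hollow Hills     | Brown 
The Red Mountain | Hill  
Empty Rooms      | Brown 


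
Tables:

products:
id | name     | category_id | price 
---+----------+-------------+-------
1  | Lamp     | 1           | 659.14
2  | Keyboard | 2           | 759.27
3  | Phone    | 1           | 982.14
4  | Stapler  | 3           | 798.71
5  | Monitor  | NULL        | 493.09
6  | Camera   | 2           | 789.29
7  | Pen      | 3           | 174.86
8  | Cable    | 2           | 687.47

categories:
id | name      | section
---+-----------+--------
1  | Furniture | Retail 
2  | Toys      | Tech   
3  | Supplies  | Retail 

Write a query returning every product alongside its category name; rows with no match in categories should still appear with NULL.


LEFT JOIN keeps every row from products (the left table); where category_id has no match in categories, the category columns become NULL. Walk through each product:
  - product 1 (Lamp): category_id=1 -> matches Furniture
  - product 2 (Keyboard): category_id=2 -> matches Toys
  - product 3 (Phone): category_id=1 -> matches Furniture
  - product 4 (Stapler): category_id=3 -> matches Supplies
  - product 5 (Monitor): category_id=NULL, no match -> kept with NULL
  - product 6 (Camera): category_id=2 -> matches Toys
  - product 7 (Pen): category_id=3 -> matches Supplies
  - product 8 (Cable): category_id=2 -> matches Toys
All 8 rows appear; 1 has NULL category.

SQL:
SELECT a.name, b.name AS category
FROM products a
LEFT JOIN categories b ON a.category_id = b.id

Result:
name     | category 
---------+----------
Lamp     | Furniture
Keyboard | Toys     
Phone    | Furniture
Stapler  | Supplies 
Monitor  | NULL     
Camera   | Toys     
Pen      | Supplies 
Cable    | Toys     


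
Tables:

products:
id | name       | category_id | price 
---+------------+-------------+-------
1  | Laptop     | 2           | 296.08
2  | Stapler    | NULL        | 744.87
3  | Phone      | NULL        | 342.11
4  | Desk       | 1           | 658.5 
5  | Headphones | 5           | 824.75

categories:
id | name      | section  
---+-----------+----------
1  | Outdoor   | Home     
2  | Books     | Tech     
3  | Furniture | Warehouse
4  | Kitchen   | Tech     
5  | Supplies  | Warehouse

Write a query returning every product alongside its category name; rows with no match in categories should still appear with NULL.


LEFT JOIN keeps every row from products (the left table); where category_id has no match in categories, the category columns become NULL. Walk through each product:
  - product 1 (Laptop): category_id=2 -> matches Books
  - product 2 (Stapler): category_id=NULL, no match -> kept with NULL
  - product 3 (Phone): category_id=NULL, no match -> kept with NULL
  - product 4 (Desk): category_id=1 -> matches Outdoor
  - product 5 (Headphones): category_id=5 -> matches Supplies
All 5 rows appear; 2 have NULL category.

SQL:
SELECT a.name, b.name AS category
FROM products a
LEFT JOIN categories b ON a.category_id = b.id

Result:
name       | category
-----------+---------
Laptop     | Books   
Stapler    | NULL    
Phone      | NULL    
Desk       | Outdoor 
Headphones | Supplies


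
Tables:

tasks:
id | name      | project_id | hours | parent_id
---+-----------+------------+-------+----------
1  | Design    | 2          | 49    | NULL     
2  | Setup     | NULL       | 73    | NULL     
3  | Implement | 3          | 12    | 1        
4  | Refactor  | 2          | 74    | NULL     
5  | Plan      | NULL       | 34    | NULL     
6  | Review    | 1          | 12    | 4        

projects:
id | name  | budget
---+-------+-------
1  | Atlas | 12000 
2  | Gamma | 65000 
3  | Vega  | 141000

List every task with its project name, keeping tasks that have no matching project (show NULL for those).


LEFT JOIN keeps every row from tasks (the left table); where project_id has no match in projects, the project columns become NULL. Walk through each task:
  - task 1 (Design): project_id=2 -> matches Gamma
  - task 2 (Setup): project_id=NULL, no match -> kept with NULL
  - task 3 (Implement): project_id=3 -> matches Vega
  - task 4 (Refactor): project_id=2 -> matches Gamma
  - task 5 (Plan): project_id=NULL, no match -> kept with NULL
  - task 6 (Review): project_id=1 -> matches Atlas
All 6 rows appear; 2 have NULL project.

SQL:
SELECT a.name, b.name AS project
FROM tasks a
LEFT JOIN projects b ON a.project_id = b.id

Result:
name      | project
----------+--------
Design    | Gamma  
Setup     | NULL   
Implement | Vega   
Refactor  | Gamma  
Plan      | NULL   
Review    | Atlas  
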